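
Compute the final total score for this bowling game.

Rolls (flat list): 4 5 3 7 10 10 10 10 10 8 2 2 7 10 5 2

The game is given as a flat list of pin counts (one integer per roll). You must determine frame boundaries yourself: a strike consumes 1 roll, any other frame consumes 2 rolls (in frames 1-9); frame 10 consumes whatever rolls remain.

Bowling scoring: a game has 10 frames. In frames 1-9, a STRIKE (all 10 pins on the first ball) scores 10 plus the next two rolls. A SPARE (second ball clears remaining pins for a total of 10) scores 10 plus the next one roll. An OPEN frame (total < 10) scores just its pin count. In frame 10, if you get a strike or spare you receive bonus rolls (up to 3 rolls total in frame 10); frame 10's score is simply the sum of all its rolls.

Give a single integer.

Frame 1: OPEN (4+5=9). Cumulative: 9
Frame 2: SPARE (3+7=10). 10 + next roll (10) = 20. Cumulative: 29
Frame 3: STRIKE. 10 + next two rolls (10+10) = 30. Cumulative: 59
Frame 4: STRIKE. 10 + next two rolls (10+10) = 30. Cumulative: 89
Frame 5: STRIKE. 10 + next two rolls (10+10) = 30. Cumulative: 119
Frame 6: STRIKE. 10 + next two rolls (10+8) = 28. Cumulative: 147
Frame 7: STRIKE. 10 + next two rolls (8+2) = 20. Cumulative: 167
Frame 8: SPARE (8+2=10). 10 + next roll (2) = 12. Cumulative: 179
Frame 9: OPEN (2+7=9). Cumulative: 188
Frame 10: STRIKE. Sum of all frame-10 rolls (10+5+2) = 17. Cumulative: 205

Answer: 205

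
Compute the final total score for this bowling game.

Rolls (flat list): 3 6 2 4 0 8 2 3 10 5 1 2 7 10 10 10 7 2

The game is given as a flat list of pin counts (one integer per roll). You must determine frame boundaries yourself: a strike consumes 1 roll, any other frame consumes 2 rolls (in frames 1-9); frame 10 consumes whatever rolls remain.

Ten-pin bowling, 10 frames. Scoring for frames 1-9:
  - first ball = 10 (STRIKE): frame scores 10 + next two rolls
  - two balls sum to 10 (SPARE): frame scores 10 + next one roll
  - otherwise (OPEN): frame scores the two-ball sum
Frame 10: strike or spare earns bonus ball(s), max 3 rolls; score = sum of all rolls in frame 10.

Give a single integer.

Answer: 135

Derivation:
Frame 1: OPEN (3+6=9). Cumulative: 9
Frame 2: OPEN (2+4=6). Cumulative: 15
Frame 3: OPEN (0+8=8). Cumulative: 23
Frame 4: OPEN (2+3=5). Cumulative: 28
Frame 5: STRIKE. 10 + next two rolls (5+1) = 16. Cumulative: 44
Frame 6: OPEN (5+1=6). Cumulative: 50
Frame 7: OPEN (2+7=9). Cumulative: 59
Frame 8: STRIKE. 10 + next two rolls (10+10) = 30. Cumulative: 89
Frame 9: STRIKE. 10 + next two rolls (10+7) = 27. Cumulative: 116
Frame 10: STRIKE. Sum of all frame-10 rolls (10+7+2) = 19. Cumulative: 135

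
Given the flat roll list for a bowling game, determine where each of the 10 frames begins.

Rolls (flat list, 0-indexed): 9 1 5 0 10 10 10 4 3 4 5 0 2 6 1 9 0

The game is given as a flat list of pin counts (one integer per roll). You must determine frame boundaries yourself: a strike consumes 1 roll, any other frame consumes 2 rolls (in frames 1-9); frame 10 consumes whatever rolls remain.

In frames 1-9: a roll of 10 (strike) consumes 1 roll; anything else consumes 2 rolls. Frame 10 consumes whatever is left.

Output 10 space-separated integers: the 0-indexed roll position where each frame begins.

Answer: 0 2 4 5 6 7 9 11 13 15

Derivation:
Frame 1 starts at roll index 0: rolls=9,1 (sum=10), consumes 2 rolls
Frame 2 starts at roll index 2: rolls=5,0 (sum=5), consumes 2 rolls
Frame 3 starts at roll index 4: roll=10 (strike), consumes 1 roll
Frame 4 starts at roll index 5: roll=10 (strike), consumes 1 roll
Frame 5 starts at roll index 6: roll=10 (strike), consumes 1 roll
Frame 6 starts at roll index 7: rolls=4,3 (sum=7), consumes 2 rolls
Frame 7 starts at roll index 9: rolls=4,5 (sum=9), consumes 2 rolls
Frame 8 starts at roll index 11: rolls=0,2 (sum=2), consumes 2 rolls
Frame 9 starts at roll index 13: rolls=6,1 (sum=7), consumes 2 rolls
Frame 10 starts at roll index 15: 2 remaining rolls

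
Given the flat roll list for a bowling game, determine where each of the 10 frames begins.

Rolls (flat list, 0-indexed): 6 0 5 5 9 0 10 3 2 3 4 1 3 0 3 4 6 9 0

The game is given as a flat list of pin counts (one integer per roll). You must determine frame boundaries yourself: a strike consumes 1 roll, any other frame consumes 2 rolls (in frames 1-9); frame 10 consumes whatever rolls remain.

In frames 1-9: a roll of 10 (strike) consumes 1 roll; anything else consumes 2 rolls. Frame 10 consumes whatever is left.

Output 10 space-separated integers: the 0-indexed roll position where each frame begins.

Answer: 0 2 4 6 7 9 11 13 15 17

Derivation:
Frame 1 starts at roll index 0: rolls=6,0 (sum=6), consumes 2 rolls
Frame 2 starts at roll index 2: rolls=5,5 (sum=10), consumes 2 rolls
Frame 3 starts at roll index 4: rolls=9,0 (sum=9), consumes 2 rolls
Frame 4 starts at roll index 6: roll=10 (strike), consumes 1 roll
Frame 5 starts at roll index 7: rolls=3,2 (sum=5), consumes 2 rolls
Frame 6 starts at roll index 9: rolls=3,4 (sum=7), consumes 2 rolls
Frame 7 starts at roll index 11: rolls=1,3 (sum=4), consumes 2 rolls
Frame 8 starts at roll index 13: rolls=0,3 (sum=3), consumes 2 rolls
Frame 9 starts at roll index 15: rolls=4,6 (sum=10), consumes 2 rolls
Frame 10 starts at roll index 17: 2 remaining rolls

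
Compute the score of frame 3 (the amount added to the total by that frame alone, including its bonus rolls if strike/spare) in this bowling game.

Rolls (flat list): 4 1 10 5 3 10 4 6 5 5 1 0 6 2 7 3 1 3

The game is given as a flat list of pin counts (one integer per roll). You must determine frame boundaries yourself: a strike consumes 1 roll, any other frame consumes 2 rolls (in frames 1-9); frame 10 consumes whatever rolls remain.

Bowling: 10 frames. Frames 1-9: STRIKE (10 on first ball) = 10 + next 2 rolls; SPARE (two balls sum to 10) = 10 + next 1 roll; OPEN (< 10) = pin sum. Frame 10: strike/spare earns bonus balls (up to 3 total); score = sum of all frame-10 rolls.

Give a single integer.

Answer: 8

Derivation:
Frame 1: OPEN (4+1=5). Cumulative: 5
Frame 2: STRIKE. 10 + next two rolls (5+3) = 18. Cumulative: 23
Frame 3: OPEN (5+3=8). Cumulative: 31
Frame 4: STRIKE. 10 + next two rolls (4+6) = 20. Cumulative: 51
Frame 5: SPARE (4+6=10). 10 + next roll (5) = 15. Cumulative: 66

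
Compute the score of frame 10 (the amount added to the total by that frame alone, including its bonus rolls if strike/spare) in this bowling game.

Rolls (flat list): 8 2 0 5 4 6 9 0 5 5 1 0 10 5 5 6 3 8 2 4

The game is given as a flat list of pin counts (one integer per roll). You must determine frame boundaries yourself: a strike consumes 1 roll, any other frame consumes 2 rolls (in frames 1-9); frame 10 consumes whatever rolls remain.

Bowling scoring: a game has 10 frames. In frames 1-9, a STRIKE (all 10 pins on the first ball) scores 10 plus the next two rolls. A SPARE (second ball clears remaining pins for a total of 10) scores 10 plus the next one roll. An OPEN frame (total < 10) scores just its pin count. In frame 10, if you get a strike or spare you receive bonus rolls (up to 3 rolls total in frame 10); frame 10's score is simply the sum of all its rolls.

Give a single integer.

Answer: 14

Derivation:
Frame 1: SPARE (8+2=10). 10 + next roll (0) = 10. Cumulative: 10
Frame 2: OPEN (0+5=5). Cumulative: 15
Frame 3: SPARE (4+6=10). 10 + next roll (9) = 19. Cumulative: 34
Frame 4: OPEN (9+0=9). Cumulative: 43
Frame 5: SPARE (5+5=10). 10 + next roll (1) = 11. Cumulative: 54
Frame 6: OPEN (1+0=1). Cumulative: 55
Frame 7: STRIKE. 10 + next two rolls (5+5) = 20. Cumulative: 75
Frame 8: SPARE (5+5=10). 10 + next roll (6) = 16. Cumulative: 91
Frame 9: OPEN (6+3=9). Cumulative: 100
Frame 10: SPARE. Sum of all frame-10 rolls (8+2+4) = 14. Cumulative: 114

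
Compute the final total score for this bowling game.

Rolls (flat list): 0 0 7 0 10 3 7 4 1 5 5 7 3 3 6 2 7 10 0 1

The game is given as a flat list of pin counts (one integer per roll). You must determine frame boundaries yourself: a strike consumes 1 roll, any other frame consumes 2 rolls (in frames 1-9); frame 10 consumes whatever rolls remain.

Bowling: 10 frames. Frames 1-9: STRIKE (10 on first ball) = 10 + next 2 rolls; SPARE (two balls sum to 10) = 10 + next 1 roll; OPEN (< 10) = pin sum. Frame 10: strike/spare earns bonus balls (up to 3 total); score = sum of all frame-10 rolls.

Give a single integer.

Frame 1: OPEN (0+0=0). Cumulative: 0
Frame 2: OPEN (7+0=7). Cumulative: 7
Frame 3: STRIKE. 10 + next two rolls (3+7) = 20. Cumulative: 27
Frame 4: SPARE (3+7=10). 10 + next roll (4) = 14. Cumulative: 41
Frame 5: OPEN (4+1=5). Cumulative: 46
Frame 6: SPARE (5+5=10). 10 + next roll (7) = 17. Cumulative: 63
Frame 7: SPARE (7+3=10). 10 + next roll (3) = 13. Cumulative: 76
Frame 8: OPEN (3+6=9). Cumulative: 85
Frame 9: OPEN (2+7=9). Cumulative: 94
Frame 10: STRIKE. Sum of all frame-10 rolls (10+0+1) = 11. Cumulative: 105

Answer: 105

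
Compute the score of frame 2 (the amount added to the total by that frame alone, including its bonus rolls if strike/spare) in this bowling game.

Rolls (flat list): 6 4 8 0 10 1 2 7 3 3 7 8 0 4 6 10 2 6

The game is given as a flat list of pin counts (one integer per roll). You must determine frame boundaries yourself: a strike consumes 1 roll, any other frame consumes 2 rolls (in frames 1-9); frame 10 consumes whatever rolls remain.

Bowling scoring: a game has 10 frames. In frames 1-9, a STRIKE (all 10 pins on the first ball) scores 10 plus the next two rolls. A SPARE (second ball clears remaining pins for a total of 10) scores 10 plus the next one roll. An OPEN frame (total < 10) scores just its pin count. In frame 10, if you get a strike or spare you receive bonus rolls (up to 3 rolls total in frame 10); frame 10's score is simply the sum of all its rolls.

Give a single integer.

Answer: 8

Derivation:
Frame 1: SPARE (6+4=10). 10 + next roll (8) = 18. Cumulative: 18
Frame 2: OPEN (8+0=8). Cumulative: 26
Frame 3: STRIKE. 10 + next two rolls (1+2) = 13. Cumulative: 39
Frame 4: OPEN (1+2=3). Cumulative: 42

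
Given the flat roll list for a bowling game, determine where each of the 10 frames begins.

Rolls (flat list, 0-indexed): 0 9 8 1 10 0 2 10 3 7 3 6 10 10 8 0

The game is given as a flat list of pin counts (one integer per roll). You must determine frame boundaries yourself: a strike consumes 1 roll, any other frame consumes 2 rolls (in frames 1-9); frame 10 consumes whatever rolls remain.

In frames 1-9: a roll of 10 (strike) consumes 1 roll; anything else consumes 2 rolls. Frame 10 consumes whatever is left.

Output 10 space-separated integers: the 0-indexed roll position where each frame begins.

Answer: 0 2 4 5 7 8 10 12 13 14

Derivation:
Frame 1 starts at roll index 0: rolls=0,9 (sum=9), consumes 2 rolls
Frame 2 starts at roll index 2: rolls=8,1 (sum=9), consumes 2 rolls
Frame 3 starts at roll index 4: roll=10 (strike), consumes 1 roll
Frame 4 starts at roll index 5: rolls=0,2 (sum=2), consumes 2 rolls
Frame 5 starts at roll index 7: roll=10 (strike), consumes 1 roll
Frame 6 starts at roll index 8: rolls=3,7 (sum=10), consumes 2 rolls
Frame 7 starts at roll index 10: rolls=3,6 (sum=9), consumes 2 rolls
Frame 8 starts at roll index 12: roll=10 (strike), consumes 1 roll
Frame 9 starts at roll index 13: roll=10 (strike), consumes 1 roll
Frame 10 starts at roll index 14: 2 remaining rolls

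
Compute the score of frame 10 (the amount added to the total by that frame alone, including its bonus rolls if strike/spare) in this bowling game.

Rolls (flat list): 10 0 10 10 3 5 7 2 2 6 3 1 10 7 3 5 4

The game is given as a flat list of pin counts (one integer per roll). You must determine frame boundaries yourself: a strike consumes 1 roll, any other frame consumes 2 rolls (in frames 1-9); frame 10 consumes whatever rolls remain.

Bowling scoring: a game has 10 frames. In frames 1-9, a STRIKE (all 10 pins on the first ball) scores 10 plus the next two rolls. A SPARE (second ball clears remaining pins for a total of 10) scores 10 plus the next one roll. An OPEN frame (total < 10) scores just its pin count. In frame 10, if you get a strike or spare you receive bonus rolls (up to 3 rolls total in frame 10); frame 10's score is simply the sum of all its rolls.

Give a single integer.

Frame 1: STRIKE. 10 + next two rolls (0+10) = 20. Cumulative: 20
Frame 2: SPARE (0+10=10). 10 + next roll (10) = 20. Cumulative: 40
Frame 3: STRIKE. 10 + next two rolls (3+5) = 18. Cumulative: 58
Frame 4: OPEN (3+5=8). Cumulative: 66
Frame 5: OPEN (7+2=9). Cumulative: 75
Frame 6: OPEN (2+6=8). Cumulative: 83
Frame 7: OPEN (3+1=4). Cumulative: 87
Frame 8: STRIKE. 10 + next two rolls (7+3) = 20. Cumulative: 107
Frame 9: SPARE (7+3=10). 10 + next roll (5) = 15. Cumulative: 122
Frame 10: OPEN. Sum of all frame-10 rolls (5+4) = 9. Cumulative: 131

Answer: 9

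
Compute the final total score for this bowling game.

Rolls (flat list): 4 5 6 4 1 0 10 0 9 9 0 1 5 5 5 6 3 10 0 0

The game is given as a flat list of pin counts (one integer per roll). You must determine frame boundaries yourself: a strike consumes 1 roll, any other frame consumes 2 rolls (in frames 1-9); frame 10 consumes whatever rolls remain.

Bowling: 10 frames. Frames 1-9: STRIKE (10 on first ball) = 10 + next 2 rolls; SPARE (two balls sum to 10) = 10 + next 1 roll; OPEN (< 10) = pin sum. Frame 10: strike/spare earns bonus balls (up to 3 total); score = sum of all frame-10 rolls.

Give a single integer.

Answer: 99

Derivation:
Frame 1: OPEN (4+5=9). Cumulative: 9
Frame 2: SPARE (6+4=10). 10 + next roll (1) = 11. Cumulative: 20
Frame 3: OPEN (1+0=1). Cumulative: 21
Frame 4: STRIKE. 10 + next two rolls (0+9) = 19. Cumulative: 40
Frame 5: OPEN (0+9=9). Cumulative: 49
Frame 6: OPEN (9+0=9). Cumulative: 58
Frame 7: OPEN (1+5=6). Cumulative: 64
Frame 8: SPARE (5+5=10). 10 + next roll (6) = 16. Cumulative: 80
Frame 9: OPEN (6+3=9). Cumulative: 89
Frame 10: STRIKE. Sum of all frame-10 rolls (10+0+0) = 10. Cumulative: 99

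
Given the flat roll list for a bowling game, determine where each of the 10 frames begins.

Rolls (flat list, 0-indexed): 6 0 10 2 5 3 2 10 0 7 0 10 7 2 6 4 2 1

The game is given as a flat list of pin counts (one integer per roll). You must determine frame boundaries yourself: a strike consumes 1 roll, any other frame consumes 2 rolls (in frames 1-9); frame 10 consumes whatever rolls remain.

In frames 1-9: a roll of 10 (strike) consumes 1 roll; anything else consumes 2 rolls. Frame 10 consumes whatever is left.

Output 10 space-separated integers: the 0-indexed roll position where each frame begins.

Frame 1 starts at roll index 0: rolls=6,0 (sum=6), consumes 2 rolls
Frame 2 starts at roll index 2: roll=10 (strike), consumes 1 roll
Frame 3 starts at roll index 3: rolls=2,5 (sum=7), consumes 2 rolls
Frame 4 starts at roll index 5: rolls=3,2 (sum=5), consumes 2 rolls
Frame 5 starts at roll index 7: roll=10 (strike), consumes 1 roll
Frame 6 starts at roll index 8: rolls=0,7 (sum=7), consumes 2 rolls
Frame 7 starts at roll index 10: rolls=0,10 (sum=10), consumes 2 rolls
Frame 8 starts at roll index 12: rolls=7,2 (sum=9), consumes 2 rolls
Frame 9 starts at roll index 14: rolls=6,4 (sum=10), consumes 2 rolls
Frame 10 starts at roll index 16: 2 remaining rolls

Answer: 0 2 3 5 7 8 10 12 14 16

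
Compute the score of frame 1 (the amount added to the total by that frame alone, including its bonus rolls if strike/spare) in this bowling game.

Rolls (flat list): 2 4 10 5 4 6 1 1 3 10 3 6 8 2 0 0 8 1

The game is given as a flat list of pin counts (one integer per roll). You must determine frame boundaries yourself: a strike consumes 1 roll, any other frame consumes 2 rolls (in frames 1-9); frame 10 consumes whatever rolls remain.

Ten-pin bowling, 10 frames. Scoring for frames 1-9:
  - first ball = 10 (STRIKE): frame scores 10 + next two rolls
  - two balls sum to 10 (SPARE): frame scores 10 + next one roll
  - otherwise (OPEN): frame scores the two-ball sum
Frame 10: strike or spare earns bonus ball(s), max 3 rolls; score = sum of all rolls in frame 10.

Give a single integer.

Answer: 6

Derivation:
Frame 1: OPEN (2+4=6). Cumulative: 6
Frame 2: STRIKE. 10 + next two rolls (5+4) = 19. Cumulative: 25
Frame 3: OPEN (5+4=9). Cumulative: 34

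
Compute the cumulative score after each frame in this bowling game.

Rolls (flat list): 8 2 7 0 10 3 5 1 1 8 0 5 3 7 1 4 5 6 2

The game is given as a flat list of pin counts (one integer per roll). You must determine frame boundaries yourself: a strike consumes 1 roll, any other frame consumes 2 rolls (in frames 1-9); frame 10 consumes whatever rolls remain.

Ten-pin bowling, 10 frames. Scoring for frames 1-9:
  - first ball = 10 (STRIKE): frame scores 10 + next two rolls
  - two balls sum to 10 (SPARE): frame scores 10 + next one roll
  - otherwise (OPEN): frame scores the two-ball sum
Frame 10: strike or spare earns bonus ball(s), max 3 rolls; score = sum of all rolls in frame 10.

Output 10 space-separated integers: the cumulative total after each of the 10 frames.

Answer: 17 24 42 50 52 60 68 76 85 93

Derivation:
Frame 1: SPARE (8+2=10). 10 + next roll (7) = 17. Cumulative: 17
Frame 2: OPEN (7+0=7). Cumulative: 24
Frame 3: STRIKE. 10 + next two rolls (3+5) = 18. Cumulative: 42
Frame 4: OPEN (3+5=8). Cumulative: 50
Frame 5: OPEN (1+1=2). Cumulative: 52
Frame 6: OPEN (8+0=8). Cumulative: 60
Frame 7: OPEN (5+3=8). Cumulative: 68
Frame 8: OPEN (7+1=8). Cumulative: 76
Frame 9: OPEN (4+5=9). Cumulative: 85
Frame 10: OPEN. Sum of all frame-10 rolls (6+2) = 8. Cumulative: 93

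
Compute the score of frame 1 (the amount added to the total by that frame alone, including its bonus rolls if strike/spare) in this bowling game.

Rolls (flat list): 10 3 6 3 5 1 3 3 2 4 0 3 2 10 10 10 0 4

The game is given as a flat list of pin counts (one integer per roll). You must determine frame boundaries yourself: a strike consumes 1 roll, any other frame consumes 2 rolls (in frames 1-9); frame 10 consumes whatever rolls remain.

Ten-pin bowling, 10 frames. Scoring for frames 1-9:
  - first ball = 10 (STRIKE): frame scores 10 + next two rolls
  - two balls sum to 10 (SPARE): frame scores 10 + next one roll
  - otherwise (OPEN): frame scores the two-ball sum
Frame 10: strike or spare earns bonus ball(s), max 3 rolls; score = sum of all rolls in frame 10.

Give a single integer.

Answer: 19

Derivation:
Frame 1: STRIKE. 10 + next two rolls (3+6) = 19. Cumulative: 19
Frame 2: OPEN (3+6=9). Cumulative: 28
Frame 3: OPEN (3+5=8). Cumulative: 36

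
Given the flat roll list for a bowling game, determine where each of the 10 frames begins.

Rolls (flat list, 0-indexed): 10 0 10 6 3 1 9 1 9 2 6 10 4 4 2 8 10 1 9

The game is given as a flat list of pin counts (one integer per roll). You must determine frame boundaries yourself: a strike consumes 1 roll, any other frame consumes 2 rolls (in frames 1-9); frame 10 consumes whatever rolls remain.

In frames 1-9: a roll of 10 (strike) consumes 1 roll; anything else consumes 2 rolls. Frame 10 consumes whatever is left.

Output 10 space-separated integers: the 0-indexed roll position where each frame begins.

Answer: 0 1 3 5 7 9 11 12 14 16

Derivation:
Frame 1 starts at roll index 0: roll=10 (strike), consumes 1 roll
Frame 2 starts at roll index 1: rolls=0,10 (sum=10), consumes 2 rolls
Frame 3 starts at roll index 3: rolls=6,3 (sum=9), consumes 2 rolls
Frame 4 starts at roll index 5: rolls=1,9 (sum=10), consumes 2 rolls
Frame 5 starts at roll index 7: rolls=1,9 (sum=10), consumes 2 rolls
Frame 6 starts at roll index 9: rolls=2,6 (sum=8), consumes 2 rolls
Frame 7 starts at roll index 11: roll=10 (strike), consumes 1 roll
Frame 8 starts at roll index 12: rolls=4,4 (sum=8), consumes 2 rolls
Frame 9 starts at roll index 14: rolls=2,8 (sum=10), consumes 2 rolls
Frame 10 starts at roll index 16: 3 remaining rolls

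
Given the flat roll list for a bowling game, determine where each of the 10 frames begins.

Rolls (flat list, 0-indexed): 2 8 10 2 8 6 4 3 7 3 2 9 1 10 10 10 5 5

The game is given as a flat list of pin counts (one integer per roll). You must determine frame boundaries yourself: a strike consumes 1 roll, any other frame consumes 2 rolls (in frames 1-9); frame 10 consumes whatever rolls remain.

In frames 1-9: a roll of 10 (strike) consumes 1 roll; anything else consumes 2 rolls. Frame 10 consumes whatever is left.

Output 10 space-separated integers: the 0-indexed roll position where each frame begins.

Frame 1 starts at roll index 0: rolls=2,8 (sum=10), consumes 2 rolls
Frame 2 starts at roll index 2: roll=10 (strike), consumes 1 roll
Frame 3 starts at roll index 3: rolls=2,8 (sum=10), consumes 2 rolls
Frame 4 starts at roll index 5: rolls=6,4 (sum=10), consumes 2 rolls
Frame 5 starts at roll index 7: rolls=3,7 (sum=10), consumes 2 rolls
Frame 6 starts at roll index 9: rolls=3,2 (sum=5), consumes 2 rolls
Frame 7 starts at roll index 11: rolls=9,1 (sum=10), consumes 2 rolls
Frame 8 starts at roll index 13: roll=10 (strike), consumes 1 roll
Frame 9 starts at roll index 14: roll=10 (strike), consumes 1 roll
Frame 10 starts at roll index 15: 3 remaining rolls

Answer: 0 2 3 5 7 9 11 13 14 15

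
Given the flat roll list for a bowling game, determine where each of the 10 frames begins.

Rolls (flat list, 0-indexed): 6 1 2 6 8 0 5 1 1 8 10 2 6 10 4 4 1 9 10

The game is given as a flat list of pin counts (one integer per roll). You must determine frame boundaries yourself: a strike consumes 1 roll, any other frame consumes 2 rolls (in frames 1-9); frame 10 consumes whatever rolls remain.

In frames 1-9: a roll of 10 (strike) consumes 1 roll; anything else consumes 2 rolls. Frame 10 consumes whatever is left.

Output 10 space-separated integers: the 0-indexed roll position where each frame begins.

Answer: 0 2 4 6 8 10 11 13 14 16

Derivation:
Frame 1 starts at roll index 0: rolls=6,1 (sum=7), consumes 2 rolls
Frame 2 starts at roll index 2: rolls=2,6 (sum=8), consumes 2 rolls
Frame 3 starts at roll index 4: rolls=8,0 (sum=8), consumes 2 rolls
Frame 4 starts at roll index 6: rolls=5,1 (sum=6), consumes 2 rolls
Frame 5 starts at roll index 8: rolls=1,8 (sum=9), consumes 2 rolls
Frame 6 starts at roll index 10: roll=10 (strike), consumes 1 roll
Frame 7 starts at roll index 11: rolls=2,6 (sum=8), consumes 2 rolls
Frame 8 starts at roll index 13: roll=10 (strike), consumes 1 roll
Frame 9 starts at roll index 14: rolls=4,4 (sum=8), consumes 2 rolls
Frame 10 starts at roll index 16: 3 remaining rolls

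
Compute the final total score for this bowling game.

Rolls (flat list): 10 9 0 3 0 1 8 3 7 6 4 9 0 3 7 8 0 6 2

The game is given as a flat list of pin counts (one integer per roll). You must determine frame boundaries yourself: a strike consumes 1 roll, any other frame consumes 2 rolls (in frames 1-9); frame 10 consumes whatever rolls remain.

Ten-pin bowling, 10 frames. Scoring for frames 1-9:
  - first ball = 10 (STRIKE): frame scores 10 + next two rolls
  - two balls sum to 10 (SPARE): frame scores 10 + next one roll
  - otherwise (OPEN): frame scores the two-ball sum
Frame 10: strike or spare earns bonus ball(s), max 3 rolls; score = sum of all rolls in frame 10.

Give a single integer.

Frame 1: STRIKE. 10 + next two rolls (9+0) = 19. Cumulative: 19
Frame 2: OPEN (9+0=9). Cumulative: 28
Frame 3: OPEN (3+0=3). Cumulative: 31
Frame 4: OPEN (1+8=9). Cumulative: 40
Frame 5: SPARE (3+7=10). 10 + next roll (6) = 16. Cumulative: 56
Frame 6: SPARE (6+4=10). 10 + next roll (9) = 19. Cumulative: 75
Frame 7: OPEN (9+0=9). Cumulative: 84
Frame 8: SPARE (3+7=10). 10 + next roll (8) = 18. Cumulative: 102
Frame 9: OPEN (8+0=8). Cumulative: 110
Frame 10: OPEN. Sum of all frame-10 rolls (6+2) = 8. Cumulative: 118

Answer: 118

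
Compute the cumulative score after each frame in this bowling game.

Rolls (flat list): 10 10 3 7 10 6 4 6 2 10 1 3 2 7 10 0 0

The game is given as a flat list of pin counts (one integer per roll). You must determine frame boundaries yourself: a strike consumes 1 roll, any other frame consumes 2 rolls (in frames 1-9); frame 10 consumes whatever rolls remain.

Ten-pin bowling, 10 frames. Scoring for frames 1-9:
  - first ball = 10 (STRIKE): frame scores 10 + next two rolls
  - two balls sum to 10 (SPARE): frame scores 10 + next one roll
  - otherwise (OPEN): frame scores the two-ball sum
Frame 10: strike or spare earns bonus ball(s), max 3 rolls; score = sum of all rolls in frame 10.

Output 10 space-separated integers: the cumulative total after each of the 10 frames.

Frame 1: STRIKE. 10 + next two rolls (10+3) = 23. Cumulative: 23
Frame 2: STRIKE. 10 + next two rolls (3+7) = 20. Cumulative: 43
Frame 3: SPARE (3+7=10). 10 + next roll (10) = 20. Cumulative: 63
Frame 4: STRIKE. 10 + next two rolls (6+4) = 20. Cumulative: 83
Frame 5: SPARE (6+4=10). 10 + next roll (6) = 16. Cumulative: 99
Frame 6: OPEN (6+2=8). Cumulative: 107
Frame 7: STRIKE. 10 + next two rolls (1+3) = 14. Cumulative: 121
Frame 8: OPEN (1+3=4). Cumulative: 125
Frame 9: OPEN (2+7=9). Cumulative: 134
Frame 10: STRIKE. Sum of all frame-10 rolls (10+0+0) = 10. Cumulative: 144

Answer: 23 43 63 83 99 107 121 125 134 144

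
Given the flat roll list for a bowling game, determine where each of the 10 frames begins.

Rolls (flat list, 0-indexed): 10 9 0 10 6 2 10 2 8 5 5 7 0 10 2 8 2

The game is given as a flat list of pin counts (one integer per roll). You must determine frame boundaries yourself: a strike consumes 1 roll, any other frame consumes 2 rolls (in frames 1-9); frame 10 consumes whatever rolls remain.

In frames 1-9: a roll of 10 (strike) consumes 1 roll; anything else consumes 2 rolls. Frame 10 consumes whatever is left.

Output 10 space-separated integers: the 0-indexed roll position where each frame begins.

Frame 1 starts at roll index 0: roll=10 (strike), consumes 1 roll
Frame 2 starts at roll index 1: rolls=9,0 (sum=9), consumes 2 rolls
Frame 3 starts at roll index 3: roll=10 (strike), consumes 1 roll
Frame 4 starts at roll index 4: rolls=6,2 (sum=8), consumes 2 rolls
Frame 5 starts at roll index 6: roll=10 (strike), consumes 1 roll
Frame 6 starts at roll index 7: rolls=2,8 (sum=10), consumes 2 rolls
Frame 7 starts at roll index 9: rolls=5,5 (sum=10), consumes 2 rolls
Frame 8 starts at roll index 11: rolls=7,0 (sum=7), consumes 2 rolls
Frame 9 starts at roll index 13: roll=10 (strike), consumes 1 roll
Frame 10 starts at roll index 14: 3 remaining rolls

Answer: 0 1 3 4 6 7 9 11 13 14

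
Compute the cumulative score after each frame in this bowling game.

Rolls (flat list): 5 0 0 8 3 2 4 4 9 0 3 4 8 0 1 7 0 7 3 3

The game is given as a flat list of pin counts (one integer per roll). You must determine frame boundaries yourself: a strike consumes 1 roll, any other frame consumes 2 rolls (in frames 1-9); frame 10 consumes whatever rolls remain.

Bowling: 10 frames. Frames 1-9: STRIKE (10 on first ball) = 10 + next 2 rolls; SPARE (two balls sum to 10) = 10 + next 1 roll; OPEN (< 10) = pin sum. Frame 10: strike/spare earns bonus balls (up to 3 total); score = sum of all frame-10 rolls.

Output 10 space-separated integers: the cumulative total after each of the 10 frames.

Answer: 5 13 18 26 35 42 50 58 65 71

Derivation:
Frame 1: OPEN (5+0=5). Cumulative: 5
Frame 2: OPEN (0+8=8). Cumulative: 13
Frame 3: OPEN (3+2=5). Cumulative: 18
Frame 4: OPEN (4+4=8). Cumulative: 26
Frame 5: OPEN (9+0=9). Cumulative: 35
Frame 6: OPEN (3+4=7). Cumulative: 42
Frame 7: OPEN (8+0=8). Cumulative: 50
Frame 8: OPEN (1+7=8). Cumulative: 58
Frame 9: OPEN (0+7=7). Cumulative: 65
Frame 10: OPEN. Sum of all frame-10 rolls (3+3) = 6. Cumulative: 71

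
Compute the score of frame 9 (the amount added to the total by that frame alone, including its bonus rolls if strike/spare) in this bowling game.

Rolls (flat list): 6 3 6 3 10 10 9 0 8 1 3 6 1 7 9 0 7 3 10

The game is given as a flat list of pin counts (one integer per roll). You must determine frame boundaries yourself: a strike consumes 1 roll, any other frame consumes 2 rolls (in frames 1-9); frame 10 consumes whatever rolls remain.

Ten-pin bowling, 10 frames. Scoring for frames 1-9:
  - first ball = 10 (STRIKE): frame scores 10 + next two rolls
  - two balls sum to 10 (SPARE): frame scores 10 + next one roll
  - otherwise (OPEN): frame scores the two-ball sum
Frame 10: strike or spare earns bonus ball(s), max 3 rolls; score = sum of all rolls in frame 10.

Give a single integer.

Answer: 9

Derivation:
Frame 1: OPEN (6+3=9). Cumulative: 9
Frame 2: OPEN (6+3=9). Cumulative: 18
Frame 3: STRIKE. 10 + next two rolls (10+9) = 29. Cumulative: 47
Frame 4: STRIKE. 10 + next two rolls (9+0) = 19. Cumulative: 66
Frame 5: OPEN (9+0=9). Cumulative: 75
Frame 6: OPEN (8+1=9). Cumulative: 84
Frame 7: OPEN (3+6=9). Cumulative: 93
Frame 8: OPEN (1+7=8). Cumulative: 101
Frame 9: OPEN (9+0=9). Cumulative: 110
Frame 10: SPARE. Sum of all frame-10 rolls (7+3+10) = 20. Cumulative: 130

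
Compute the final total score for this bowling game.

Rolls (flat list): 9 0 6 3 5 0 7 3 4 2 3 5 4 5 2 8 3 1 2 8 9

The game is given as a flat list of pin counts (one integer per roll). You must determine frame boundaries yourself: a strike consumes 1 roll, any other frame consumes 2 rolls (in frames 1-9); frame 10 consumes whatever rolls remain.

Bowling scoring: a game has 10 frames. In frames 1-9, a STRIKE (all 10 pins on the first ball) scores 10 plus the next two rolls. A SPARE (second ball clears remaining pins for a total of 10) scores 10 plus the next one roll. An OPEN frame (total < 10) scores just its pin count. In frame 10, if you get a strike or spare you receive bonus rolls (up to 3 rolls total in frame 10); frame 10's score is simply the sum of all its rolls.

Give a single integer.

Answer: 96

Derivation:
Frame 1: OPEN (9+0=9). Cumulative: 9
Frame 2: OPEN (6+3=9). Cumulative: 18
Frame 3: OPEN (5+0=5). Cumulative: 23
Frame 4: SPARE (7+3=10). 10 + next roll (4) = 14. Cumulative: 37
Frame 5: OPEN (4+2=6). Cumulative: 43
Frame 6: OPEN (3+5=8). Cumulative: 51
Frame 7: OPEN (4+5=9). Cumulative: 60
Frame 8: SPARE (2+8=10). 10 + next roll (3) = 13. Cumulative: 73
Frame 9: OPEN (3+1=4). Cumulative: 77
Frame 10: SPARE. Sum of all frame-10 rolls (2+8+9) = 19. Cumulative: 96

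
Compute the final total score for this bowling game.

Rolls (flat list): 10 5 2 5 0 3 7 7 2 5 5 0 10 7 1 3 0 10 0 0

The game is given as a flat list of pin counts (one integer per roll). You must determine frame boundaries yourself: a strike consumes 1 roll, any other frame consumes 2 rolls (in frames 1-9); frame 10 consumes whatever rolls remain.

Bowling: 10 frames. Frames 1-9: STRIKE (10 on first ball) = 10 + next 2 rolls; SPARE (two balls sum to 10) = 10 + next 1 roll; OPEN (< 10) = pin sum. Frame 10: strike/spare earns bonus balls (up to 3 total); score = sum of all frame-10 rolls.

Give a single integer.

Frame 1: STRIKE. 10 + next two rolls (5+2) = 17. Cumulative: 17
Frame 2: OPEN (5+2=7). Cumulative: 24
Frame 3: OPEN (5+0=5). Cumulative: 29
Frame 4: SPARE (3+7=10). 10 + next roll (7) = 17. Cumulative: 46
Frame 5: OPEN (7+2=9). Cumulative: 55
Frame 6: SPARE (5+5=10). 10 + next roll (0) = 10. Cumulative: 65
Frame 7: SPARE (0+10=10). 10 + next roll (7) = 17. Cumulative: 82
Frame 8: OPEN (7+1=8). Cumulative: 90
Frame 9: OPEN (3+0=3). Cumulative: 93
Frame 10: STRIKE. Sum of all frame-10 rolls (10+0+0) = 10. Cumulative: 103

Answer: 103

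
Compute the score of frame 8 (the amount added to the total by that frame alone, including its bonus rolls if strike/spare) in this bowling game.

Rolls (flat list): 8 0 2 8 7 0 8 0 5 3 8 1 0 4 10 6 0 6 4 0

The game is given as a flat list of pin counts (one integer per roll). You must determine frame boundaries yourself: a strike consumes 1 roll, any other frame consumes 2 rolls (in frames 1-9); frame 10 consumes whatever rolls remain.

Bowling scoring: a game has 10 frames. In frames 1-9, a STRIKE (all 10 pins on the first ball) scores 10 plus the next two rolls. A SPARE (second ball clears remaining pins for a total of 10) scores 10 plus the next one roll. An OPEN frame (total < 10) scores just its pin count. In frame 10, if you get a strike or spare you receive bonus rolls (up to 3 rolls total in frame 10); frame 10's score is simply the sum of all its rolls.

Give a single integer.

Frame 1: OPEN (8+0=8). Cumulative: 8
Frame 2: SPARE (2+8=10). 10 + next roll (7) = 17. Cumulative: 25
Frame 3: OPEN (7+0=7). Cumulative: 32
Frame 4: OPEN (8+0=8). Cumulative: 40
Frame 5: OPEN (5+3=8). Cumulative: 48
Frame 6: OPEN (8+1=9). Cumulative: 57
Frame 7: OPEN (0+4=4). Cumulative: 61
Frame 8: STRIKE. 10 + next two rolls (6+0) = 16. Cumulative: 77
Frame 9: OPEN (6+0=6). Cumulative: 83
Frame 10: SPARE. Sum of all frame-10 rolls (6+4+0) = 10. Cumulative: 93

Answer: 16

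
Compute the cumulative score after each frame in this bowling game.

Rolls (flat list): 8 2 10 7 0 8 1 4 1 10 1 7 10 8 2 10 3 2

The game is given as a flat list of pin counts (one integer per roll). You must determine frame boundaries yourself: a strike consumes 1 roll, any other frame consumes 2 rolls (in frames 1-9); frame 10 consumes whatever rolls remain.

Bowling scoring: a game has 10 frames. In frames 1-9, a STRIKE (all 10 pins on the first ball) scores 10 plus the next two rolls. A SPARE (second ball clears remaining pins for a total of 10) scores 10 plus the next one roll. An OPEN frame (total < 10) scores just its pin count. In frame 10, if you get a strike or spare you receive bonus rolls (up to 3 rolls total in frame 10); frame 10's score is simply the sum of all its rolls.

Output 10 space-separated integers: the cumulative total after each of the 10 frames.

Frame 1: SPARE (8+2=10). 10 + next roll (10) = 20. Cumulative: 20
Frame 2: STRIKE. 10 + next two rolls (7+0) = 17. Cumulative: 37
Frame 3: OPEN (7+0=7). Cumulative: 44
Frame 4: OPEN (8+1=9). Cumulative: 53
Frame 5: OPEN (4+1=5). Cumulative: 58
Frame 6: STRIKE. 10 + next two rolls (1+7) = 18. Cumulative: 76
Frame 7: OPEN (1+7=8). Cumulative: 84
Frame 8: STRIKE. 10 + next two rolls (8+2) = 20. Cumulative: 104
Frame 9: SPARE (8+2=10). 10 + next roll (10) = 20. Cumulative: 124
Frame 10: STRIKE. Sum of all frame-10 rolls (10+3+2) = 15. Cumulative: 139

Answer: 20 37 44 53 58 76 84 104 124 139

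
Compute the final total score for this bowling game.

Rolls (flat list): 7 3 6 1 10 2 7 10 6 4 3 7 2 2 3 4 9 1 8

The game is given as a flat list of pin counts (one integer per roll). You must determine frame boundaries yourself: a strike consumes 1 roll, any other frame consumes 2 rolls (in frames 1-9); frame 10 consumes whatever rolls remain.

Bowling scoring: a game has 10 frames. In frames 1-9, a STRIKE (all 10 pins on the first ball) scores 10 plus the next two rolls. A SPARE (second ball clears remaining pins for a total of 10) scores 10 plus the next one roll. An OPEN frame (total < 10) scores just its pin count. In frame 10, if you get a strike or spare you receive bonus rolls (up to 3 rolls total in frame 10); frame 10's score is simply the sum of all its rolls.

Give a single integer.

Answer: 125

Derivation:
Frame 1: SPARE (7+3=10). 10 + next roll (6) = 16. Cumulative: 16
Frame 2: OPEN (6+1=7). Cumulative: 23
Frame 3: STRIKE. 10 + next two rolls (2+7) = 19. Cumulative: 42
Frame 4: OPEN (2+7=9). Cumulative: 51
Frame 5: STRIKE. 10 + next two rolls (6+4) = 20. Cumulative: 71
Frame 6: SPARE (6+4=10). 10 + next roll (3) = 13. Cumulative: 84
Frame 7: SPARE (3+7=10). 10 + next roll (2) = 12. Cumulative: 96
Frame 8: OPEN (2+2=4). Cumulative: 100
Frame 9: OPEN (3+4=7). Cumulative: 107
Frame 10: SPARE. Sum of all frame-10 rolls (9+1+8) = 18. Cumulative: 125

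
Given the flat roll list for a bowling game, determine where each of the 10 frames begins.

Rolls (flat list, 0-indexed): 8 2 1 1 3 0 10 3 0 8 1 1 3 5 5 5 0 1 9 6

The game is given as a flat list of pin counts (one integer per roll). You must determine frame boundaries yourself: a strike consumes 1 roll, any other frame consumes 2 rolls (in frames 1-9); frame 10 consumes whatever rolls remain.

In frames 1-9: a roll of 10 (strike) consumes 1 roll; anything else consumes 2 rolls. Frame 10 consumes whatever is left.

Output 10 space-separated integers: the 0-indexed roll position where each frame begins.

Answer: 0 2 4 6 7 9 11 13 15 17

Derivation:
Frame 1 starts at roll index 0: rolls=8,2 (sum=10), consumes 2 rolls
Frame 2 starts at roll index 2: rolls=1,1 (sum=2), consumes 2 rolls
Frame 3 starts at roll index 4: rolls=3,0 (sum=3), consumes 2 rolls
Frame 4 starts at roll index 6: roll=10 (strike), consumes 1 roll
Frame 5 starts at roll index 7: rolls=3,0 (sum=3), consumes 2 rolls
Frame 6 starts at roll index 9: rolls=8,1 (sum=9), consumes 2 rolls
Frame 7 starts at roll index 11: rolls=1,3 (sum=4), consumes 2 rolls
Frame 8 starts at roll index 13: rolls=5,5 (sum=10), consumes 2 rolls
Frame 9 starts at roll index 15: rolls=5,0 (sum=5), consumes 2 rolls
Frame 10 starts at roll index 17: 3 remaining rolls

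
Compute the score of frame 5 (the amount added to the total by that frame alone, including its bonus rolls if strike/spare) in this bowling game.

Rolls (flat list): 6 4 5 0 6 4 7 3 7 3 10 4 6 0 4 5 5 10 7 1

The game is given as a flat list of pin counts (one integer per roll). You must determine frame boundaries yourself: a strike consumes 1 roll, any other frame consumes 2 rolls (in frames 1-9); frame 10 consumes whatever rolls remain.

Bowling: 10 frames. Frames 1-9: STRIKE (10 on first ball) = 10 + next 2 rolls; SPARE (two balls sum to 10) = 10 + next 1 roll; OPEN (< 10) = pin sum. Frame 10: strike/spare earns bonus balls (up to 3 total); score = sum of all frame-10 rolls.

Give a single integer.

Answer: 20

Derivation:
Frame 1: SPARE (6+4=10). 10 + next roll (5) = 15. Cumulative: 15
Frame 2: OPEN (5+0=5). Cumulative: 20
Frame 3: SPARE (6+4=10). 10 + next roll (7) = 17. Cumulative: 37
Frame 4: SPARE (7+3=10). 10 + next roll (7) = 17. Cumulative: 54
Frame 5: SPARE (7+3=10). 10 + next roll (10) = 20. Cumulative: 74
Frame 6: STRIKE. 10 + next two rolls (4+6) = 20. Cumulative: 94
Frame 7: SPARE (4+6=10). 10 + next roll (0) = 10. Cumulative: 104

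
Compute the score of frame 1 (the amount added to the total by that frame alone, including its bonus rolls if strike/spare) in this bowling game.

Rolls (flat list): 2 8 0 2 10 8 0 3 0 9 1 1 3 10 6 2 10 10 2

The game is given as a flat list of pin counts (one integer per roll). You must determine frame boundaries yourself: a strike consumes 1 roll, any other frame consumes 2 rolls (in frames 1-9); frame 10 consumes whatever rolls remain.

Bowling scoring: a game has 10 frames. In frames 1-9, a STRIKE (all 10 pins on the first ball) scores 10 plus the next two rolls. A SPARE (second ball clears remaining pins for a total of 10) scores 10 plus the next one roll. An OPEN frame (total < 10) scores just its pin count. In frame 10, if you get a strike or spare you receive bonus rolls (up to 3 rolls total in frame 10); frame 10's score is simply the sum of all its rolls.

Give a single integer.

Answer: 10

Derivation:
Frame 1: SPARE (2+8=10). 10 + next roll (0) = 10. Cumulative: 10
Frame 2: OPEN (0+2=2). Cumulative: 12
Frame 3: STRIKE. 10 + next two rolls (8+0) = 18. Cumulative: 30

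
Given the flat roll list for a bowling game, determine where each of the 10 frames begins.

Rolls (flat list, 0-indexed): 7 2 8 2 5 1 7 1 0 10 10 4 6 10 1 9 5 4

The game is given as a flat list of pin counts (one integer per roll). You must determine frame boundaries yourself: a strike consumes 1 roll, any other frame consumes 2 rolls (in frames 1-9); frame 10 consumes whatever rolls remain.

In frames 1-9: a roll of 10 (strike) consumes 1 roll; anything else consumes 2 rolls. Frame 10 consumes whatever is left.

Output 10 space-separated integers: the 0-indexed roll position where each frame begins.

Frame 1 starts at roll index 0: rolls=7,2 (sum=9), consumes 2 rolls
Frame 2 starts at roll index 2: rolls=8,2 (sum=10), consumes 2 rolls
Frame 3 starts at roll index 4: rolls=5,1 (sum=6), consumes 2 rolls
Frame 4 starts at roll index 6: rolls=7,1 (sum=8), consumes 2 rolls
Frame 5 starts at roll index 8: rolls=0,10 (sum=10), consumes 2 rolls
Frame 6 starts at roll index 10: roll=10 (strike), consumes 1 roll
Frame 7 starts at roll index 11: rolls=4,6 (sum=10), consumes 2 rolls
Frame 8 starts at roll index 13: roll=10 (strike), consumes 1 roll
Frame 9 starts at roll index 14: rolls=1,9 (sum=10), consumes 2 rolls
Frame 10 starts at roll index 16: 2 remaining rolls

Answer: 0 2 4 6 8 10 11 13 14 16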